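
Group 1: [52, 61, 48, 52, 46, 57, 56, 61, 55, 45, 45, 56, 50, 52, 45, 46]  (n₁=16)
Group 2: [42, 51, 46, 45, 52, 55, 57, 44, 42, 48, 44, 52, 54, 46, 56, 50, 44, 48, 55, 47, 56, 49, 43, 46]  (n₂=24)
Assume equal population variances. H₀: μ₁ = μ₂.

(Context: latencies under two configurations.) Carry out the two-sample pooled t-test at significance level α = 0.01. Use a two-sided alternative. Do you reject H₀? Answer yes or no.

x̄₁=51.688, s₁=5.570, n₁=16
x̄₂=48.833, s₂=4.842, n₂=24
s_p² = [15·5.570² + 23·4.842²]/38 = 26.4413
SE = √(s_p²·(1/16+1/24)) = 1.6596
t = (51.688−48.833)/1.6596 = 1.7198
df = 38
p-value (two-sided) = 0.09361
At α=0.01: p ≥ α → fail to reject H₀

reject H₀: no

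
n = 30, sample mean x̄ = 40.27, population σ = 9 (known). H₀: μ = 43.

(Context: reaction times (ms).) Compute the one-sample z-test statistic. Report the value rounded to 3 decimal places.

test statistic = -1.661

SE = σ/√n = 9/√30 = 1.6432
z = (x̄−μ₀)/SE = (40.27−43)/1.6432 = -1.6614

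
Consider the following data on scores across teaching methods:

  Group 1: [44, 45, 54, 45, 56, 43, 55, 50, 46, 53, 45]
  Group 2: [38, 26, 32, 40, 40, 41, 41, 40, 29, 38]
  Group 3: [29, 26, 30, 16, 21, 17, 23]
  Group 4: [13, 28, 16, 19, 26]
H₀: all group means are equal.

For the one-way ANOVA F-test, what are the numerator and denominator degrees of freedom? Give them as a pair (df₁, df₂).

k = 4 groups, N = 33 total
df = (k−1, N−k) = (4−1, 33−4) = (3, 29)

degrees of freedom = [3, 29]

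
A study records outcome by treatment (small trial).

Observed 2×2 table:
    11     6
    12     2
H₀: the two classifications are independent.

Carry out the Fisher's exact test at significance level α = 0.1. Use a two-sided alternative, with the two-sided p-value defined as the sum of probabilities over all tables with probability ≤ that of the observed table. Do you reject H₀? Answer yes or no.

Margins: r₁=17, r₂=14, c₁=23, c₂=8, n=31
p_obs = C(17,11)·C(14,12)/C(31,23); sum pmf over tables with pmf ≤ p_obs
p-value (two-sided) = 0.23991
At α=0.1: p ≥ α → fail to reject H₀

reject H₀: no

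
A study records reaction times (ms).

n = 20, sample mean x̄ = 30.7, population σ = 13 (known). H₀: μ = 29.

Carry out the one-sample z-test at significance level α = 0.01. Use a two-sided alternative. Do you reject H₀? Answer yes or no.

reject H₀: no

SE = σ/√n = 13/√20 = 2.9069
z = (x̄−μ₀)/SE = (30.7−29)/2.9069 = 0.5848
p-value (two-sided) = 0.55867
At α=0.01: p ≥ α → fail to reject H₀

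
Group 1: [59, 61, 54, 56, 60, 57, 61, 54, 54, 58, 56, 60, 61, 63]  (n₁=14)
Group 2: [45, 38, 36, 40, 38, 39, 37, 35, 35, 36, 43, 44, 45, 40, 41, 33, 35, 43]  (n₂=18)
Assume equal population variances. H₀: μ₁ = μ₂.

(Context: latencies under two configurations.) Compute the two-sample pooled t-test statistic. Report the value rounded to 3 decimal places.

test statistic = 15.448

x̄₁=58.143, s₁=3.009, n₁=14
x̄₂=39.056, s₂=3.780, n₂=18
s_p² = [13·3.009² + 17·3.780²]/30 = 12.0220
SE = √(s_p²·(1/14+1/18)) = 1.2356
t = (58.143−39.056)/1.2356 = 15.4484
df = 30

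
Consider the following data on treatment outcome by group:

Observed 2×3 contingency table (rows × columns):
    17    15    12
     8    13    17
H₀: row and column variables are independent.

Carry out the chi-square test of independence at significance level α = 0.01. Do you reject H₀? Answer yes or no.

reject H₀: no

Row totals [44, 38], col totals [25, 28, 29], n=82
χ² = (17−13.41)²/13.41 + (15−15.02)²/15.02 + (12−15.56)²/15.56 + (8−11.59)²/11.59 + (13−12.98)²/12.98 + (17−13.44)²/13.44 = 3.8264
df = 2
p-value (upper-tail) = 0.14761
At α=0.01: p ≥ α → fail to reject H₀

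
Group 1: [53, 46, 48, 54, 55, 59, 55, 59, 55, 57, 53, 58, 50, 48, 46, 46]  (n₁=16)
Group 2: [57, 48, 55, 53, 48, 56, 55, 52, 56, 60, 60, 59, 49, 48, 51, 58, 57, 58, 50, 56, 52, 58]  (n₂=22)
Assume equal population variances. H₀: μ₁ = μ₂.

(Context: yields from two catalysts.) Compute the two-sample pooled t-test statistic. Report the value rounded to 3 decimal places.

x̄₁=52.625, s₁=4.689, n₁=16
x̄₂=54.364, s₂=4.030, n₂=22
s_p² = [15·4.689² + 21·4.030²]/36 = 18.6345
SE = √(s_p²·(1/16+1/22)) = 1.4183
t = (52.625−54.364)/1.4183 = -1.2258
df = 36

test statistic = -1.226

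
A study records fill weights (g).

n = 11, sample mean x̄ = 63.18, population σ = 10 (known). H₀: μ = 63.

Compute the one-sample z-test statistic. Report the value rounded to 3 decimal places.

test statistic = 0.060

SE = σ/√n = 10/√11 = 3.0151
z = (x̄−μ₀)/SE = (63.18−63)/3.0151 = 0.0597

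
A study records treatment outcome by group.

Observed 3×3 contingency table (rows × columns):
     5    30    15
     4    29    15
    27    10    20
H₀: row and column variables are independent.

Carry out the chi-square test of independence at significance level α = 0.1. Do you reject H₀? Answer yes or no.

reject H₀: yes

Row totals [50, 48, 57], col totals [36, 69, 50], n=155
χ² = (5−11.61)²/11.61 + (30−22.26)²/22.26 + (15−16.13)²/16.13 + (4−11.15)²/11.15 + (29−21.37)²/21.37 + (15−15.48)²/15.48 + (27−13.24)²/13.24 + (10−25.37)²/25.37 + (20−18.39)²/18.39 = 37.6236
df = 4
p-value (upper-tail) = 0.00000
At α=0.1: p < α → reject H₀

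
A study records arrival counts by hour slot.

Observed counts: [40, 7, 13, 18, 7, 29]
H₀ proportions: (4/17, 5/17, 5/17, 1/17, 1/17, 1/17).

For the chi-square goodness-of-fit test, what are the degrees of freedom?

degrees of freedom = 5

df = k − 1 = 6 − 1 = 5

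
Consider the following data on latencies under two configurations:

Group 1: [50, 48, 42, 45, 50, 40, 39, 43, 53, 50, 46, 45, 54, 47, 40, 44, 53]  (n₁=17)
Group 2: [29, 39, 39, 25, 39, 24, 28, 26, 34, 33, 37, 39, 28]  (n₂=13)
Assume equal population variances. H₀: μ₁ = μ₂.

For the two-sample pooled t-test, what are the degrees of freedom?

degrees of freedom = 28

df = n₁ + n₂ − 2 = 17 + 13 − 2 = 28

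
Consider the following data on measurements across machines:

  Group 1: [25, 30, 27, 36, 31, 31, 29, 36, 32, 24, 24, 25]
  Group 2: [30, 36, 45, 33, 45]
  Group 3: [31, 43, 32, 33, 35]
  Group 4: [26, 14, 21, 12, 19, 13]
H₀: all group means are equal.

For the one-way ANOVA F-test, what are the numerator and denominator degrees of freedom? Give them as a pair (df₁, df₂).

degrees of freedom = [3, 24]

k = 4 groups, N = 28 total
df = (k−1, N−k) = (4−1, 28−4) = (3, 24)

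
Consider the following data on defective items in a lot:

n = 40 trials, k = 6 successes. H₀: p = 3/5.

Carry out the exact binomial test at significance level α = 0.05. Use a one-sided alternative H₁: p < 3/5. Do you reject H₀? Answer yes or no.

reject H₀: yes

Exact binomial: n=40, k=6, p₀=3/5=0.6000
P(X≤6) from Σ C(n,i)·p₀^i·(1−p₀)^(n−i)
p-value (one-sided, H₁ less) = 0.00000
At α=0.05: p < α → reject H₀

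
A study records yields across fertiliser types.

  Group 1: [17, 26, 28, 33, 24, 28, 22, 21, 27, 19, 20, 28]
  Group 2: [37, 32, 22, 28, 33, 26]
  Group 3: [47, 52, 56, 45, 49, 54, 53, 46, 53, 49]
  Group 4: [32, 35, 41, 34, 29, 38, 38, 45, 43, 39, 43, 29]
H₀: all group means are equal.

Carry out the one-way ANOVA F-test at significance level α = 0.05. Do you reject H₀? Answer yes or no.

reject H₀: yes

Group means [24.42, 29.67, 50.40, 37.17], grand mean 35.525
SSB = Σnᵢ(x̄ᵢ−x̄)² = 3931.658; SSW = ΣΣ(x−x̄ᵢ)² = 836.317
MSB = 3931.658/3 = 1310.5528; MSW = 836.317/36 = 23.2310
F = MSB/MSW = 56.4139
df = (3, 36)
p-value (upper-tail) = 0.00000
At α=0.05: p < α → reject H₀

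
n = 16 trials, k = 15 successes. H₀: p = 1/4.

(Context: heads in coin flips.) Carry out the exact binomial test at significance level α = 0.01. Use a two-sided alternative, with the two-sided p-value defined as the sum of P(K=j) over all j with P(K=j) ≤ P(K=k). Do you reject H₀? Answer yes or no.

reject H₀: yes

Exact binomial: n=16, k=15, p₀=1/4=0.2500
P(X=j) = C(n,j)·p₀^j·(1−p₀)^(n−j); p = Σ P(X=j) over j with P(X=j) ≤ P(X=15)
p-value (two-sided) = 0.00000
At α=0.01: p < α → reject H₀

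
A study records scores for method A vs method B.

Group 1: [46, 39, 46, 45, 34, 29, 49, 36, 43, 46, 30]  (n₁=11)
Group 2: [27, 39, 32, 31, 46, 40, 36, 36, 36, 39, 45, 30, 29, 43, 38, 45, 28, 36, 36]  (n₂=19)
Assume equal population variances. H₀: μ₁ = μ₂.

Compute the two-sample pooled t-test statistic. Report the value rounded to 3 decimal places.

x̄₁=40.273, s₁=7.044, n₁=11
x̄₂=36.421, s₂=5.853, n₂=19
s_p² = [10·7.044² + 18·5.853²]/28 = 39.7433
SE = √(s_p²·(1/11+1/19)) = 2.3885
t = (40.273−36.421)/2.3885 = 1.6126
df = 28

test statistic = 1.613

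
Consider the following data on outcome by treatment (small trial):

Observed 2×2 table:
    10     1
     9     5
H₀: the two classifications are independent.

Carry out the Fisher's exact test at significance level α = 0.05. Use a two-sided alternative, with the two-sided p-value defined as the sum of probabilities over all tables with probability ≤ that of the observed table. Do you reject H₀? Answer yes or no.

reject H₀: no

Margins: r₁=11, r₂=14, c₁=19, c₂=6, n=25
p_obs = C(11,10)·C(14,9)/C(25,19); sum pmf over tables with pmf ≤ p_obs
p-value (two-sided) = 0.18043
At α=0.05: p ≥ α → fail to reject H₀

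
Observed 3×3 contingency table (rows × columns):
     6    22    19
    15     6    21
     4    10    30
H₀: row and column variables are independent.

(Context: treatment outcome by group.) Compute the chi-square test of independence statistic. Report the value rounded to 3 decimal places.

Row totals [47, 42, 44], col totals [25, 38, 70], n=133
χ² = (6−8.83)²/8.83 + (22−13.43)²/13.43 + (19−24.74)²/24.74 + (15−7.89)²/7.89 + (6−12.00)²/12.00 + (21−22.11)²/22.11 + (4−8.27)²/8.27 + (10−12.57)²/12.57 + (30−23.16)²/23.16 = 21.9138
df = 4

test statistic = 21.914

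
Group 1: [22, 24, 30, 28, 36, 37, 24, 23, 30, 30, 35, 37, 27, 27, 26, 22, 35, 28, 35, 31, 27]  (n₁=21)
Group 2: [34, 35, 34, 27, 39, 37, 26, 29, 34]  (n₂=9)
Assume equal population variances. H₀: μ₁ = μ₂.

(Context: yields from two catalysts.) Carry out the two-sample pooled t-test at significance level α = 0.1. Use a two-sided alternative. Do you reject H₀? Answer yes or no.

x̄₁=29.238, s₁=4.989, n₁=21
x̄₂=32.778, s₂=4.466, n₂=9
s_p² = [20·4.989² + 8·4.466²]/28 = 23.4773
SE = √(s_p²·(1/21+1/9)) = 1.9304
t = (29.238−32.778)/1.9304 = -1.8336
df = 28
p-value (two-sided) = 0.07736
At α=0.1: p < α → reject H₀

reject H₀: yes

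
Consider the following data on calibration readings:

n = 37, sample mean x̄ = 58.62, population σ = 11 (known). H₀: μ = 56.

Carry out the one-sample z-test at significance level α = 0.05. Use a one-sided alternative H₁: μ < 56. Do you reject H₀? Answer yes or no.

SE = σ/√n = 11/√37 = 1.8084
z = (x̄−μ₀)/SE = (58.62−56)/1.8084 = 1.4488
p-value (one-sided, H₁ less) = 0.92630
At α=0.05: p ≥ α → fail to reject H₀

reject H₀: no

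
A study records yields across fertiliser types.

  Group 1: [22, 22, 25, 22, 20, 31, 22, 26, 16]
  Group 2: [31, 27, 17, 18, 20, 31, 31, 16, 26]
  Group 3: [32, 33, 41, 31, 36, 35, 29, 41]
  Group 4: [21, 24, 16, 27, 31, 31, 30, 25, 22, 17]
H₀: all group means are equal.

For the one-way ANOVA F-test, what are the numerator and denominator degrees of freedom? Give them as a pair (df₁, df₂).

k = 4 groups, N = 36 total
df = (k−1, N−k) = (4−1, 36−4) = (3, 32)

degrees of freedom = [3, 32]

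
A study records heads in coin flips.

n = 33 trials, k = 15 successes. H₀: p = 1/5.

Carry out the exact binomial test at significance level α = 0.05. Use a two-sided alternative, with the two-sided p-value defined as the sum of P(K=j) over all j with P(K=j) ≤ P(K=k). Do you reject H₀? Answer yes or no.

Exact binomial: n=33, k=15, p₀=1/5=0.2000
P(X=j) = C(n,j)·p₀^j·(1−p₀)^(n−j); p = Σ P(X=j) over j with P(X=j) ≤ P(X=15)
p-value (two-sided) = 0.00084
At α=0.05: p < α → reject H₀

reject H₀: yes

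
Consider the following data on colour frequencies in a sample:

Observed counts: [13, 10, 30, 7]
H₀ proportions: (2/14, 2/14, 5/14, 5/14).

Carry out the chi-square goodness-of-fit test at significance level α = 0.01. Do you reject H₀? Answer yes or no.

n = 60; E_i = n·p_i = [8.57, 8.57, 21.43, 21.43]
χ² = (13−8.57)²/8.57 + (10−8.57)²/8.57 + (30−21.43)²/21.43 + (7−21.43)²/21.43 = 15.6700
df = 3
p-value (upper-tail) = 0.00133
At α=0.01: p < α → reject H₀

reject H₀: yes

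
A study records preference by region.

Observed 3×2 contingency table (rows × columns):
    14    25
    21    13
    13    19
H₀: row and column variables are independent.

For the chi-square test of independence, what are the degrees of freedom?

df = (r−1)(c−1) = (3−1)·(2−1) = 2

degrees of freedom = 2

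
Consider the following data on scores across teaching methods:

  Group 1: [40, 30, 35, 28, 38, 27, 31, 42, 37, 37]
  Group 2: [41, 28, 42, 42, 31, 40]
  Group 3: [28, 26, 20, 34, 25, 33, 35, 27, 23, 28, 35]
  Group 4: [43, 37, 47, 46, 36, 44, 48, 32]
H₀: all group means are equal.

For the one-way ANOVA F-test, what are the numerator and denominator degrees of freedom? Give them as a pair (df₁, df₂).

degrees of freedom = [3, 31]

k = 4 groups, N = 35 total
df = (k−1, N−k) = (4−1, 35−4) = (3, 31)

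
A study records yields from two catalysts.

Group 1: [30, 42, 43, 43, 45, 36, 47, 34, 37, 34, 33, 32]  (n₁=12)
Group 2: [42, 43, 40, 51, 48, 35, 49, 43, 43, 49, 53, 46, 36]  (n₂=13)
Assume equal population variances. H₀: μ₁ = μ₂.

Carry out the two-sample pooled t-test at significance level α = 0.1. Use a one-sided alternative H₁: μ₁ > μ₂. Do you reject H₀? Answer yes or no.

x̄₁=38.000, s₁=5.705, n₁=12
x̄₂=44.462, s₂=5.517, n₂=13
s_p² = [11·5.705² + 12·5.517²]/23 = 31.4448
SE = √(s_p²·(1/12+1/13)) = 2.2448
t = (38.000−44.462)/2.2448 = -2.8784
df = 23
p-value (one-sided, H₁ greater) = 0.99576
At α=0.1: p ≥ α → fail to reject H₀

reject H₀: no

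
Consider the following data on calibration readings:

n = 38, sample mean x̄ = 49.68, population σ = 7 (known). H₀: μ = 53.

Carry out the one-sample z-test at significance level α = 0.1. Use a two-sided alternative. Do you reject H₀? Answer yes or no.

SE = σ/√n = 7/√38 = 1.1355
z = (x̄−μ₀)/SE = (49.68−53)/1.1355 = -2.9237
p-value (two-sided) = 0.00346
At α=0.1: p < α → reject H₀

reject H₀: yes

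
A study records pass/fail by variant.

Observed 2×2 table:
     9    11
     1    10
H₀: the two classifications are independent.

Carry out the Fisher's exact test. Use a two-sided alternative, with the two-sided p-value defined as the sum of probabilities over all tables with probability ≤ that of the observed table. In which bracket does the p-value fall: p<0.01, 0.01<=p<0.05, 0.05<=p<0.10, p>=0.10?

Margins: r₁=20, r₂=11, c₁=10, c₂=21, n=31
p_obs = C(20,9)·C(11,1)/C(31,10); sum pmf over tables with pmf ≤ p_obs
p-value (two-sided) = 0.05504
→ bracket: 0.05<=p<0.10

p-value bracket: 0.05<=p<0.10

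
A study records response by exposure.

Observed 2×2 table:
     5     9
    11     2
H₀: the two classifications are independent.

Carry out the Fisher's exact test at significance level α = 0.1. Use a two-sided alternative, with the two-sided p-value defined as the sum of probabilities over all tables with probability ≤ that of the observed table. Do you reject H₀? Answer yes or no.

reject H₀: yes

Margins: r₁=14, r₂=13, c₁=16, c₂=11, n=27
p_obs = C(14,5)·C(13,11)/C(27,16); sum pmf over tables with pmf ≤ p_obs
p-value (two-sided) = 0.01831
At α=0.1: p < α → reject H₀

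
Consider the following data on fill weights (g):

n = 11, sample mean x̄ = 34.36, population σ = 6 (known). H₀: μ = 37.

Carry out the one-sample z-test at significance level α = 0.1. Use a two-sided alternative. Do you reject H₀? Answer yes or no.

SE = σ/√n = 6/√11 = 1.8091
z = (x̄−μ₀)/SE = (34.36−37)/1.8091 = -1.4593
p-value (two-sided) = 0.14448
At α=0.1: p ≥ α → fail to reject H₀

reject H₀: no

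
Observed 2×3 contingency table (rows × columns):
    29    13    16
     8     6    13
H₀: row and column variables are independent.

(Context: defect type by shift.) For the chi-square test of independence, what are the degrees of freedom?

degrees of freedom = 2

df = (r−1)(c−1) = (2−1)·(3−1) = 2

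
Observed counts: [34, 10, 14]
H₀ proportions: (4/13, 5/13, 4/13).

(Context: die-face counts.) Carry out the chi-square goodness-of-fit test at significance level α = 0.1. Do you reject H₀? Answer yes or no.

n = 58; E_i = n·p_i = [17.85, 22.31, 17.85]
χ² = (34−17.85)²/17.85 + (10−22.31)²/22.31 + (14−17.85)²/17.85 = 22.2414
df = 2
p-value (upper-tail) = 0.00001
At α=0.1: p < α → reject H₀

reject H₀: yes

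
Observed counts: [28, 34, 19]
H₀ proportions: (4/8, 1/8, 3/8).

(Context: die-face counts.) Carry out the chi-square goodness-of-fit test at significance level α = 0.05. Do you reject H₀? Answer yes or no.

reject H₀: yes

n = 81; E_i = n·p_i = [40.50, 10.12, 30.38]
χ² = (28−40.50)²/40.50 + (34−10.12)²/10.12 + (19−30.38)²/30.38 = 64.4156
df = 2
p-value (upper-tail) = 0.00000
At α=0.05: p < α → reject H₀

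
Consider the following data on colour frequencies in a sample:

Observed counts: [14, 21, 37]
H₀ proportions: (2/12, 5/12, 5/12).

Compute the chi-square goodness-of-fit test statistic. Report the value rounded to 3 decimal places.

n = 72; E_i = n·p_i = [12.00, 30.00, 30.00]
χ² = (14−12.00)²/12.00 + (21−30.00)²/30.00 + (37−30.00)²/30.00 = 4.6667
df = 2

test statistic = 4.667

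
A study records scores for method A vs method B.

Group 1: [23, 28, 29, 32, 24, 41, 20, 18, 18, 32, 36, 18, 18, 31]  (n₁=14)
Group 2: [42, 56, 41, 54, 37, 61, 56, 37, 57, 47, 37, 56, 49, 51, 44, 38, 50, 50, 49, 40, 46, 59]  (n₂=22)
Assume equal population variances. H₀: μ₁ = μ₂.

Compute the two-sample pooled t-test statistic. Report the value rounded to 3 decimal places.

x̄₁=26.286, s₁=7.539, n₁=14
x̄₂=48.045, s₂=7.718, n₂=22
s_p² = [13·7.539² + 21·7.718²]/34 = 58.5239
SE = √(s_p²·(1/14+1/22)) = 2.6154
t = (26.286−48.045)/2.6154 = -8.3198
df = 34

test statistic = -8.320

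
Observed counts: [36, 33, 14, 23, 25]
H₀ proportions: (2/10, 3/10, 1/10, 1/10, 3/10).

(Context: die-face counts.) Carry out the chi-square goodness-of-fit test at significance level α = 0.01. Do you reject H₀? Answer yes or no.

n = 131; E_i = n·p_i = [26.20, 39.30, 13.10, 13.10, 39.30]
χ² = (36−26.20)²/26.20 + (33−39.30)²/39.30 + (14−13.10)²/13.10 + (23−13.10)²/13.10 + (25−39.30)²/39.30 = 17.4224
df = 4
p-value (upper-tail) = 0.00160
At α=0.01: p < α → reject H₀

reject H₀: yes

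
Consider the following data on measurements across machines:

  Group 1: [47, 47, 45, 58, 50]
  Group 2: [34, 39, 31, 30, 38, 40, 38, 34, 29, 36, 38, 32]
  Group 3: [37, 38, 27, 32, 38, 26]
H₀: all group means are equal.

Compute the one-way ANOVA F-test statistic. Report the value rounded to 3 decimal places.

Group means [49.40, 34.92, 33.00], grand mean 37.565
SSB = Σnᵢ(x̄ᵢ−x̄)² = 909.536; SSW = ΣΣ(x−x̄ᵢ)² = 414.117
MSB = 909.536/2 = 454.7678; MSW = 414.117/20 = 20.7058
F = MSB/MSW = 21.9633
df = (2, 20)

test statistic = 21.963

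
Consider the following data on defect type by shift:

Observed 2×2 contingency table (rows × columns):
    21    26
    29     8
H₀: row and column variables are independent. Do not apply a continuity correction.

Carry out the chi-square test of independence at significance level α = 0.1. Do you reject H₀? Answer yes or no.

reject H₀: yes

Row totals [47, 37], col totals [50, 34], n=84
χ² = (21−27.98)²/27.98 + (26−19.02)²/19.02 + (29−22.02)²/22.02 + (8−14.98)²/14.98 = 9.7572
df = 1
p-value (upper-tail) = 0.00179
At α=0.1: p < α → reject H₀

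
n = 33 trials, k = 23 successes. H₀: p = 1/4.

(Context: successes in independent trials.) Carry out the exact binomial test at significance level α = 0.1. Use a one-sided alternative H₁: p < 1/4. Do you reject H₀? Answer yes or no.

Exact binomial: n=33, k=23, p₀=1/4=0.2500
P(X≤23) from Σ C(n,i)·p₀^i·(1−p₀)^(n−i)
p-value (one-sided, H₁ less) = 1.00000
At α=0.1: p ≥ α → fail to reject H₀

reject H₀: no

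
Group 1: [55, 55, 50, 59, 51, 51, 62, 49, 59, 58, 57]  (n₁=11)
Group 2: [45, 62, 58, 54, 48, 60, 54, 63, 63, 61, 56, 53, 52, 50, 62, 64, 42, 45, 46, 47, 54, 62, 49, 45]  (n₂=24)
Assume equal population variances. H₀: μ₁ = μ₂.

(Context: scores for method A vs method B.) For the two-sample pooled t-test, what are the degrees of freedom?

degrees of freedom = 33

df = n₁ + n₂ − 2 = 11 + 24 − 2 = 33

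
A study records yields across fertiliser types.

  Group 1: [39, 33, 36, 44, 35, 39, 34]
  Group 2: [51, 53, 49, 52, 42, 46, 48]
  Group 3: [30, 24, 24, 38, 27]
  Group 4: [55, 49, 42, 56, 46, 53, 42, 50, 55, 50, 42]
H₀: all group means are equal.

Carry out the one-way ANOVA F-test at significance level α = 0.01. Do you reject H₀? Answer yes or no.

Group means [37.14, 48.71, 28.60, 49.09], grand mean 42.800
SSB = Σnᵢ(x̄ᵢ−x̄)² = 1912.405; SSW = ΣΣ(x−x̄ᵢ)² = 604.395
MSB = 1912.405/3 = 637.4684; MSW = 604.395/26 = 23.2460
F = MSB/MSW = 27.4228
df = (3, 26)
p-value (upper-tail) = 0.00000
At α=0.01: p < α → reject H₀

reject H₀: yes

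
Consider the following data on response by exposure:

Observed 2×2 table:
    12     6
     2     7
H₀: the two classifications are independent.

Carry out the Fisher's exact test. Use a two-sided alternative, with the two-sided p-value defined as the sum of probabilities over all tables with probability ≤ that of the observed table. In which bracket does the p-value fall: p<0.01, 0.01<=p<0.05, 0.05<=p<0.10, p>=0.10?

Margins: r₁=18, r₂=9, c₁=14, c₂=13, n=27
p_obs = C(18,12)·C(9,2)/C(27,14); sum pmf over tables with pmf ≤ p_obs
p-value (two-sided) = 0.04607
→ bracket: 0.01<=p<0.05

p-value bracket: 0.01<=p<0.05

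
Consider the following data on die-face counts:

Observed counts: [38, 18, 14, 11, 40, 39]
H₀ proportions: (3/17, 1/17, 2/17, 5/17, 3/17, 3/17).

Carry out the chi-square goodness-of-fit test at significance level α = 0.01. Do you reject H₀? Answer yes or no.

reject H₀: yes

n = 160; E_i = n·p_i = [28.24, 9.41, 18.82, 47.06, 28.24, 28.24]
χ² = (38−28.24)²/28.24 + (18−9.41)²/9.41 + (14−18.82)²/18.82 + (11−47.06)²/47.06 + (40−28.24)²/28.24 + (39−28.24)²/28.24 = 49.0858
df = 5
p-value (upper-tail) = 0.00000
At α=0.01: p < α → reject H₀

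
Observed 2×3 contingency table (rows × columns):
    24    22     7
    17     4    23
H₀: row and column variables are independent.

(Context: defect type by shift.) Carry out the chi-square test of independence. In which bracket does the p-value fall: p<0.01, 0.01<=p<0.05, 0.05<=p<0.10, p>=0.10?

p-value bracket: p<0.01

Row totals [53, 44], col totals [41, 26, 30], n=97
χ² = (24−22.40)²/22.40 + (22−14.21)²/14.21 + (7−16.39)²/16.39 + (17−18.60)²/18.60 + (4−11.79)²/11.79 + (23−13.61)²/13.61 = 21.5404
df = 2
p-value (upper-tail) = 0.00002
→ bracket: p<0.01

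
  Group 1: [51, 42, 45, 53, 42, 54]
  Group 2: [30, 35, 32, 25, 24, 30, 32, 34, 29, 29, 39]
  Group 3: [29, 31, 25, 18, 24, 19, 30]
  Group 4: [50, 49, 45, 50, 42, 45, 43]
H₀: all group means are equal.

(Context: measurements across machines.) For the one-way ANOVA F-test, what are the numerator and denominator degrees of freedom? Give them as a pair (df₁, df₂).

k = 4 groups, N = 31 total
df = (k−1, N−k) = (4−1, 31−4) = (3, 27)

degrees of freedom = [3, 27]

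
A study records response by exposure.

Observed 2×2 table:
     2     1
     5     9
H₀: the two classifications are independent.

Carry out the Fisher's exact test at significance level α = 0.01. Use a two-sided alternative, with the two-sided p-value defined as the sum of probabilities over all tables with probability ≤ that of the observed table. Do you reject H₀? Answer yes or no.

Margins: r₁=3, r₂=14, c₁=7, c₂=10, n=17
p_obs = C(3,2)·C(14,5)/C(17,7); sum pmf over tables with pmf ≤ p_obs
p-value (two-sided) = 0.53676
At α=0.01: p ≥ α → fail to reject H₀

reject H₀: no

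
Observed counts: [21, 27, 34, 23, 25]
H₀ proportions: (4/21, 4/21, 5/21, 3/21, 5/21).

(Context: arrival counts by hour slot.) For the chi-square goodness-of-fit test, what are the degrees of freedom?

degrees of freedom = 4

df = k − 1 = 5 − 1 = 4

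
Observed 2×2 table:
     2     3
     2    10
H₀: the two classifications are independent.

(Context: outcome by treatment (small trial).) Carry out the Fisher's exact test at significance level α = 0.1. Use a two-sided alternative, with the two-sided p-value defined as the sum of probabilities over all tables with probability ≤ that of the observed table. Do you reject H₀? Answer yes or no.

Margins: r₁=5, r₂=12, c₁=4, c₂=13, n=17
p_obs = C(5,2)·C(12,2)/C(17,4); sum pmf over tables with pmf ≤ p_obs
p-value (two-sided) = 0.53782
At α=0.1: p ≥ α → fail to reject H₀

reject H₀: no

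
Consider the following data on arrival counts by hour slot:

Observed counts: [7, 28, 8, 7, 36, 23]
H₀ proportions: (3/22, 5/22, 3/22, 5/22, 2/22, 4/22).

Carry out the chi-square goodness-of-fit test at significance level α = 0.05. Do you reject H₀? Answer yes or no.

n = 109; E_i = n·p_i = [14.86, 24.77, 14.86, 24.77, 9.91, 19.82]
χ² = (7−14.86)²/14.86 + (28−24.77)²/24.77 + (8−14.86)²/14.86 + (7−24.77)²/24.77 + (36−9.91)²/9.91 + (23−19.82)²/19.82 = 89.7098
df = 5
p-value (upper-tail) = 0.00000
At α=0.05: p < α → reject H₀

reject H₀: yes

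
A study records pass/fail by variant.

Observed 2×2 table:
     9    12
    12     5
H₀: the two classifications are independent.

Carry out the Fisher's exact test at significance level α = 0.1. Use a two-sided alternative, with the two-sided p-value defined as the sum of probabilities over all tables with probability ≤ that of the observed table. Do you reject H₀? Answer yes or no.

Margins: r₁=21, r₂=17, c₁=21, c₂=17, n=38
p_obs = C(21,9)·C(17,12)/C(38,21); sum pmf over tables with pmf ≤ p_obs
p-value (two-sided) = 0.11127
At α=0.1: p ≥ α → fail to reject H₀

reject H₀: no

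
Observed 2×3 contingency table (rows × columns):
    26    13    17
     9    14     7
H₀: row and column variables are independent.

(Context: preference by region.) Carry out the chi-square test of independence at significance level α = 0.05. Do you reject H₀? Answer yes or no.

Row totals [56, 30], col totals [35, 27, 24], n=86
χ² = (26−22.79)²/22.79 + (13−17.58)²/17.58 + (17−15.63)²/15.63 + (9−12.21)²/12.21 + (14−9.42)²/9.42 + (7−8.37)²/8.37 = 5.0632
df = 2
p-value (upper-tail) = 0.07953
At α=0.05: p ≥ α → fail to reject H₀

reject H₀: no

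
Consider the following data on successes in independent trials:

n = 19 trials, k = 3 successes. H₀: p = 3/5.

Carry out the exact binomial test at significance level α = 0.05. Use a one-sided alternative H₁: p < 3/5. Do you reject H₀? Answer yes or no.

Exact binomial: n=19, k=3, p₀=3/5=0.6000
P(X≤3) from Σ C(n,i)·p₀^i·(1−p₀)^(n−i)
p-value (one-sided, H₁ less) = 0.00010
At α=0.05: p < α → reject H₀

reject H₀: yes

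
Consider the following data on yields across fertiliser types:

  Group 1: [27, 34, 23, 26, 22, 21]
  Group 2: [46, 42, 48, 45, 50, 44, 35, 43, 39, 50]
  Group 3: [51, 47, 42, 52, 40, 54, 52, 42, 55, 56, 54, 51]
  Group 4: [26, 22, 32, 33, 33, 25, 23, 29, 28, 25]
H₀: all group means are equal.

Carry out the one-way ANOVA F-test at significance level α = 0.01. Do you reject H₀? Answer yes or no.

Group means [25.50, 44.20, 49.67, 27.60], grand mean 38.605
SSB = Σnᵢ(x̄ᵢ−x̄)² = 4022.912; SSW = ΣΣ(x−x̄ᵢ)² = 804.167
MSB = 4022.912/3 = 1340.9708; MSW = 804.167/34 = 23.6520
F = MSB/MSW = 56.6960
df = (3, 34)
p-value (upper-tail) = 0.00000
At α=0.01: p < α → reject H₀

reject H₀: yes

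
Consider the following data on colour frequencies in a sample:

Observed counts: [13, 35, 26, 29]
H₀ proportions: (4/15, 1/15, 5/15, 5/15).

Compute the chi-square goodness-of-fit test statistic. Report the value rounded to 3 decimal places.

test statistic = 125.735

n = 103; E_i = n·p_i = [27.47, 6.87, 34.33, 34.33]
χ² = (13−27.47)²/27.47 + (35−6.87)²/6.87 + (26−34.33)²/34.33 + (29−34.33)²/34.33 = 125.7354
df = 3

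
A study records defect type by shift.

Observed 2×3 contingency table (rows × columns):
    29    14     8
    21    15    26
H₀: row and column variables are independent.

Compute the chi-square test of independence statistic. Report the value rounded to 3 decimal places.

Row totals [51, 62], col totals [50, 29, 34], n=113
χ² = (29−22.57)²/22.57 + (14−13.09)²/13.09 + (8−15.35)²/15.35 + (21−27.43)²/27.43 + (15−15.91)²/15.91 + (26−18.65)²/18.65 = 9.8666
df = 2

test statistic = 9.867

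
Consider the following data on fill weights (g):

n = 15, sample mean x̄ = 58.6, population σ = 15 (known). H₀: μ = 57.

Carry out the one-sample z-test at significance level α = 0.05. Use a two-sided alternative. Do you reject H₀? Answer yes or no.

reject H₀: no

SE = σ/√n = 15/√15 = 3.8730
z = (x̄−μ₀)/SE = (58.6−57)/3.8730 = 0.4131
p-value (two-sided) = 0.67952
At α=0.05: p ≥ α → fail to reject H₀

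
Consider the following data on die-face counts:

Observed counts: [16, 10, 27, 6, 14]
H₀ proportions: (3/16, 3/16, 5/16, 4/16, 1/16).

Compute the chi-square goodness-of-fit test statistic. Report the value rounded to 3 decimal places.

test statistic = 29.897

n = 73; E_i = n·p_i = [13.69, 13.69, 22.81, 18.25, 4.56]
χ² = (16−13.69)²/13.69 + (10−13.69)²/13.69 + (27−22.81)²/22.81 + (6−18.25)²/18.25 + (14−4.56)²/4.56 = 29.8968
df = 4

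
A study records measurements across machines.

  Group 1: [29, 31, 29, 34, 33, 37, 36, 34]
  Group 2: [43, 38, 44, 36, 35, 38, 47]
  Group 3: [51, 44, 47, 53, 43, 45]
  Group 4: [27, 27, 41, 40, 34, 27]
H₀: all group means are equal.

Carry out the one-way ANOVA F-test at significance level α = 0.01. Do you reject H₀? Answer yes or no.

reject H₀: yes

Group means [32.88, 40.14, 47.17, 32.67], grand mean 37.889
SSB = Σnᵢ(x̄ᵢ−x̄)² = 916.768; SSW = ΣΣ(x−x̄ᵢ)² = 487.899
MSB = 916.768/3 = 305.5893; MSW = 487.899/23 = 21.2130
F = MSB/MSW = 14.4058
df = (3, 23)
p-value (upper-tail) = 0.00002
At α=0.01: p < α → reject H₀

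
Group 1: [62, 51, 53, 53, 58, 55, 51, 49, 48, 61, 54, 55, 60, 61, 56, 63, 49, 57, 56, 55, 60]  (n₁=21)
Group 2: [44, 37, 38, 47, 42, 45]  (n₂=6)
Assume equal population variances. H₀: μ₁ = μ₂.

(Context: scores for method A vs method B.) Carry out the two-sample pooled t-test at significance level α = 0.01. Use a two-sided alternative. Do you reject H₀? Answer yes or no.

reject H₀: yes

x̄₁=55.571, s₁=4.501, n₁=21
x̄₂=42.167, s₂=3.971, n₂=6
s_p² = [20·4.501² + 5·3.971²]/25 = 19.3590
SE = √(s_p²·(1/21+1/6)) = 2.0368
t = (55.571−42.167)/2.0368 = 6.5814
df = 25
p-value (two-sided) = 0.00000
At α=0.01: p < α → reject H₀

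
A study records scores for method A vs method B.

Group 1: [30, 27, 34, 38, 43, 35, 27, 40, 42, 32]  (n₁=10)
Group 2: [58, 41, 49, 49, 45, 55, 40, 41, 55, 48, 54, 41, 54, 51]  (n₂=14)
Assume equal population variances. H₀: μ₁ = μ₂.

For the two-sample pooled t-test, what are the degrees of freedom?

df = n₁ + n₂ − 2 = 10 + 14 − 2 = 22

degrees of freedom = 22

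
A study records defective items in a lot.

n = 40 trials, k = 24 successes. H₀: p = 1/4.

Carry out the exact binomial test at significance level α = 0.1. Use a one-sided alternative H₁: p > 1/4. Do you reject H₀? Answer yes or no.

reject H₀: yes

Exact binomial: n=40, k=24, p₀=1/4=0.2500
P(X≥24) from Σ C(n,i)·p₀^i·(1−p₀)^(n−i)
p-value (one-sided, H₁ greater) = 0.00000
At α=0.1: p < α → reject H₀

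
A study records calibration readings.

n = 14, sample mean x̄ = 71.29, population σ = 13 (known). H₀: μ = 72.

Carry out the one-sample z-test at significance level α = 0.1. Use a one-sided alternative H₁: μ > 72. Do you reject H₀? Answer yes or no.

SE = σ/√n = 13/√14 = 3.4744
z = (x̄−μ₀)/SE = (71.29−72)/3.4744 = -0.2044
p-value (one-sided, H₁ greater) = 0.58096
At α=0.1: p ≥ α → fail to reject H₀

reject H₀: no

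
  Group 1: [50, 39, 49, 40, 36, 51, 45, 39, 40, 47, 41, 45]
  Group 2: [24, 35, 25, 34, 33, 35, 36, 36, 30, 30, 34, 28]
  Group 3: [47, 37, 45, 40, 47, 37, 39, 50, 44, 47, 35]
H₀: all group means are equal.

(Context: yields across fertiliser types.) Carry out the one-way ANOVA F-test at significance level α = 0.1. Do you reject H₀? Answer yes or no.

Group means [43.50, 31.67, 42.55], grand mean 39.143
SSB = Σnᵢ(x̄ᵢ−x̄)² = 1025.892; SSW = ΣΣ(x−x̄ᵢ)² = 728.394
MSB = 1025.892/2 = 512.9459; MSW = 728.394/32 = 22.7623
F = MSB/MSW = 22.5349
df = (2, 32)
p-value (upper-tail) = 0.00000
At α=0.1: p < α → reject H₀

reject H₀: yes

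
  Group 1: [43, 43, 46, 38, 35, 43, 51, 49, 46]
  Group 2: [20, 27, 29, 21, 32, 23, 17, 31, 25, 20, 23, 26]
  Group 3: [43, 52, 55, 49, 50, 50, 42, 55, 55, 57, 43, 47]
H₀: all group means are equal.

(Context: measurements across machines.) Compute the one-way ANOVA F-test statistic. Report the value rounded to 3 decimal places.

test statistic = 83.602

Group means [43.78, 24.50, 49.83], grand mean 38.970
SSB = Σnᵢ(x̄ᵢ−x̄)² = 4136.747; SSW = ΣΣ(x−x̄ᵢ)² = 742.222
MSB = 4136.747/2 = 2068.3737; MSW = 742.222/30 = 24.7407
F = MSB/MSW = 83.6019
df = (2, 30)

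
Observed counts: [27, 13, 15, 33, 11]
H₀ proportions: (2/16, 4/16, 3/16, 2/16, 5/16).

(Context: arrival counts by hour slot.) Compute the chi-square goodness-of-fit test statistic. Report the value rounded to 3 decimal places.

test statistic = 70.770

n = 99; E_i = n·p_i = [12.38, 24.75, 18.56, 12.38, 30.94]
χ² = (27−12.38)²/12.38 + (13−24.75)²/24.75 + (15−18.56)²/18.56 + (33−12.38)²/12.38 + (11−30.94)²/30.94 = 70.7697
df = 4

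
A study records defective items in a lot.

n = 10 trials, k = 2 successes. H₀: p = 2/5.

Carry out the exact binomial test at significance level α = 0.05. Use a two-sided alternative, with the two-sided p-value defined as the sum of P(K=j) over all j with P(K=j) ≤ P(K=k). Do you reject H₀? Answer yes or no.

Exact binomial: n=10, k=2, p₀=2/5=0.4000
P(X=j) = C(n,j)·p₀^j·(1−p₀)^(n−j); p = Σ P(X=j) over j with P(X=j) ≤ P(X=2)
p-value (two-sided) = 0.33353
At α=0.05: p ≥ α → fail to reject H₀

reject H₀: no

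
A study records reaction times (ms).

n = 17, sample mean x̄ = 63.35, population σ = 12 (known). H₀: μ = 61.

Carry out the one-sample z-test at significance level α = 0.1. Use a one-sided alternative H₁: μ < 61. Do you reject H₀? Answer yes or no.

reject H₀: no

SE = σ/√n = 12/√17 = 2.9104
z = (x̄−μ₀)/SE = (63.35−61)/2.9104 = 0.8074
p-value (one-sided, H₁ less) = 0.79029
At α=0.1: p ≥ α → fail to reject H₀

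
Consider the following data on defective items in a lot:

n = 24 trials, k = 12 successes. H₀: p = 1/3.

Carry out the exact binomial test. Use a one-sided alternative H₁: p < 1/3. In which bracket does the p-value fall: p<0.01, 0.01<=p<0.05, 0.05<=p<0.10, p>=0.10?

Exact binomial: n=24, k=12, p₀=1/3=0.3333
P(X≤12) from Σ C(n,i)·p₀^i·(1−p₀)^(n−i)
p-value (one-sided, H₁ less) = 0.97156
→ bracket: p>=0.10

p-value bracket: p>=0.10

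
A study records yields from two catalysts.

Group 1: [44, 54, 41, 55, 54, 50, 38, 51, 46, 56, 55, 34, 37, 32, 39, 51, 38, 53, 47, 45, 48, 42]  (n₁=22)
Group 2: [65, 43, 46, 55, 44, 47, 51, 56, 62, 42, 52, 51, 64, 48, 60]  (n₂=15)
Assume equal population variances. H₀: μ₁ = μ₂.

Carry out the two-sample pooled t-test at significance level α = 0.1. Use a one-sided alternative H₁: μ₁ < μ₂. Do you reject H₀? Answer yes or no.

reject H₀: yes

x̄₁=45.909, s₁=7.412, n₁=22
x̄₂=52.400, s₂=7.670, n₂=15
s_p² = [21·7.412² + 14·7.670²]/35 = 56.4977
SE = √(s_p²·(1/22+1/15)) = 2.5169
t = (45.909−52.400)/2.5169 = -2.5790
df = 35
p-value (one-sided, H₁ less) = 0.00714
At α=0.1: p < α → reject H₀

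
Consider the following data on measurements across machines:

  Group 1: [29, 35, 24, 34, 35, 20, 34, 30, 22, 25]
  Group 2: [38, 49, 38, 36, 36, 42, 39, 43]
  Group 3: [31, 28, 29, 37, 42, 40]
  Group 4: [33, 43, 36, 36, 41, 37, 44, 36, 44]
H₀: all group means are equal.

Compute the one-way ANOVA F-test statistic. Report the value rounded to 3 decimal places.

test statistic = 9.479

Group means [28.80, 40.12, 34.50, 38.89], grand mean 35.333
SSB = Σnᵢ(x̄ᵢ−x̄)² = 728.469; SSW = ΣΣ(x−x̄ᵢ)² = 742.864
MSB = 728.469/3 = 242.8231; MSW = 742.864/29 = 25.6160
F = MSB/MSW = 9.4794
df = (3, 29)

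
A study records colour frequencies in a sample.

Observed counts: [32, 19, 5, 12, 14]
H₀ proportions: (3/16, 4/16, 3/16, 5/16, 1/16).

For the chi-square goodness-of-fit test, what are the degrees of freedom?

df = k − 1 = 5 − 1 = 4

degrees of freedom = 4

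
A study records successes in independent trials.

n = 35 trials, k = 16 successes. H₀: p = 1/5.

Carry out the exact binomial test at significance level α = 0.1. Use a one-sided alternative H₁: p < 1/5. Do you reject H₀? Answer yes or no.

Exact binomial: n=35, k=16, p₀=1/5=0.2000
P(X≤16) from Σ C(n,i)·p₀^i·(1−p₀)^(n−i)
p-value (one-sided, H₁ less) = 0.99986
At α=0.1: p ≥ α → fail to reject H₀

reject H₀: no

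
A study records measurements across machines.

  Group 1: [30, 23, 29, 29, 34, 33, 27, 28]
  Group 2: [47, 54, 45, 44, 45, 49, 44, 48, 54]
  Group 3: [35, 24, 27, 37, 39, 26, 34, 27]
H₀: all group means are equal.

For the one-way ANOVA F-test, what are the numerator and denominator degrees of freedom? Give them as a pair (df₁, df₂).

k = 3 groups, N = 25 total
df = (k−1, N−k) = (3−1, 25−3) = (2, 22)

degrees of freedom = [2, 22]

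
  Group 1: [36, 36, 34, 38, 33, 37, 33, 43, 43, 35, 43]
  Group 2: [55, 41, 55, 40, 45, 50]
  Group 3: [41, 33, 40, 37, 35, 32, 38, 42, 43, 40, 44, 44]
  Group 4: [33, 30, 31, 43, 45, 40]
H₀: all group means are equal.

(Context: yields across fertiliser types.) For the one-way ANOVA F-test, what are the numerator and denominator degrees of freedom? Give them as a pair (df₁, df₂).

k = 4 groups, N = 35 total
df = (k−1, N−k) = (4−1, 35−4) = (3, 31)

degrees of freedom = [3, 31]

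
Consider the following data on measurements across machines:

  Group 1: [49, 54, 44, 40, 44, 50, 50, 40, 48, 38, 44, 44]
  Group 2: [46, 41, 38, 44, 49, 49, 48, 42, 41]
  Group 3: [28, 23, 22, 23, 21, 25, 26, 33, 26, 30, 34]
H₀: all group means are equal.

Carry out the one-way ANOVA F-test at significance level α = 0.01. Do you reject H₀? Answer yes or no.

Group means [45.42, 44.22, 26.45], grand mean 38.562
SSB = Σnᵢ(x̄ᵢ−x̄)² = 2464.676; SSW = ΣΣ(x−x̄ᵢ)² = 575.199
MSB = 2464.676/2 = 1232.3378; MSW = 575.199/29 = 19.8345
F = MSB/MSW = 62.1311
df = (2, 29)
p-value (upper-tail) = 0.00000
At α=0.01: p < α → reject H₀

reject H₀: yes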